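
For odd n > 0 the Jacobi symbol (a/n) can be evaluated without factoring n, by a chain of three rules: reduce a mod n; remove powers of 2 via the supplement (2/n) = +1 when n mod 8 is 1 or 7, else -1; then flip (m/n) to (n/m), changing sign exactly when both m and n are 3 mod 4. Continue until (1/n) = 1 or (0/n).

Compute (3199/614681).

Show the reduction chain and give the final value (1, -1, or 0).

1

reciprocity: (3199/614681) = +1·(614681/3199) since 3199 mod 4 = 3, 614681 mod 4 = 1; sign now +1
(614681/3199) = (473/3199)   [reduce mod 3199]
reciprocity: (473/3199) = +1·(3199/473) since 473 mod 4 = 1, 3199 mod 4 = 3; sign now +1
(3199/473) = (361/473)   [reduce mod 473]
reciprocity: (361/473) = +1·(473/361) since 361 mod 4 = 1, 473 mod 4 = 1; sign now +1
(473/361) = (112/361)   [reduce mod 361]
112 = 2^4·7; (2/361) = +1 since 361 mod 8 = 1, so (112/361) = (+1)^4·(7/361); sign now +1
reciprocity: (7/361) = +1·(361/7) since 7 mod 4 = 3, 361 mod 4 = 1; sign now +1
(361/7) = (4/7)   [reduce mod 7]
4 = 2^2·1; (2/7) = +1 since 7 mod 8 = 7, so (4/7) = (+1)^2·(1/7); sign now +1
(1/7) = 1; final value = sign = +1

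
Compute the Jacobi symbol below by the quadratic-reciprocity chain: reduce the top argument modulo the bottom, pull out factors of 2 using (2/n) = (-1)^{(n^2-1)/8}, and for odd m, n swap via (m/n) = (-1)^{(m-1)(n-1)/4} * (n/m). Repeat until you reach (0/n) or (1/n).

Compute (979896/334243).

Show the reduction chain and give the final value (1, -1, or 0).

(979896/334243): 979896 mod 334243 = 311410, so (979896/334243) = (311410/334243)
factor out 2^1: 311410 = 2^1·155705; with 334243 mod 8 = 3, (2/334243) = -1; sign now -1; continue with (155705/334243)
flip (155705/334243) -> (334243/155705): both odd, 155705 mod 4 = 1, 334243 mod 4 = 3, so the flip contributes +1; sign now -1
(334243/155705): 334243 mod 155705 = 22833, so (334243/155705) = (22833/155705)
flip (22833/155705) -> (155705/22833): both odd, 22833 mod 4 = 1, 155705 mod 4 = 1, so the flip contributes +1; sign now -1
(155705/22833): 155705 mod 22833 = 18707, so (155705/22833) = (18707/22833)
flip (18707/22833) -> (22833/18707): both odd, 18707 mod 4 = 3, 22833 mod 4 = 1, so the flip contributes +1; sign now -1
(22833/18707): 22833 mod 18707 = 4126, so (22833/18707) = (4126/18707)
factor out 2^1: 4126 = 2^1·2063; with 18707 mod 8 = 3, (2/18707) = -1; sign now +1; continue with (2063/18707)
flip (2063/18707) -> (18707/2063): both odd, 2063 mod 4 = 3, 18707 mod 4 = 3, so the flip contributes -1; sign now -1
(18707/2063): 18707 mod 2063 = 140, so (18707/2063) = (140/2063)
factor out 2^2: 140 = 2^2·35; with 2063 mod 8 = 7, (2/2063) = +1; sign now -1; continue with (35/2063)
flip (35/2063) -> (2063/35): both odd, 35 mod 4 = 3, 2063 mod 4 = 3, so the flip contributes -1; sign now +1
(2063/35): 2063 mod 35 = 33, so (2063/35) = (33/35)
flip (33/35) -> (35/33): both odd, 33 mod 4 = 1, 35 mod 4 = 3, so the flip contributes +1; sign now +1
(35/33): 35 mod 33 = 2, so (35/33) = (2/33)
factor out 2^1: 2 = 2^1·1; with 33 mod 8 = 1, (2/33) = +1; sign now +1; continue with (1/33)
reached (1/33) = 1, so the symbol is +1

1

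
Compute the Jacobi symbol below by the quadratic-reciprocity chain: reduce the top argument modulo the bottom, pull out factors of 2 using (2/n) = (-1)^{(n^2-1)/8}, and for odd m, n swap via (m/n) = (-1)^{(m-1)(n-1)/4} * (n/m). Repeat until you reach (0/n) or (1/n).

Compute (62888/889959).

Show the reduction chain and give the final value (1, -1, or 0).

0

factor out 2^3: 62888 = 2^3·7861; with 889959 mod 8 = 7, (2/889959) = +1; sign now +1; continue with (7861/889959)
flip (7861/889959) -> (889959/7861): both odd, 7861 mod 4 = 1, 889959 mod 4 = 3, so the flip contributes +1; sign now +1
(889959/7861): 889959 mod 7861 = 1666, so (889959/7861) = (1666/7861)
factor out 2^1: 1666 = 2^1·833; with 7861 mod 8 = 5, (2/7861) = -1; sign now -1; continue with (833/7861)
flip (833/7861) -> (7861/833): both odd, 833 mod 4 = 1, 7861 mod 4 = 1, so the flip contributes +1; sign now -1
(7861/833): 7861 mod 833 = 364, so (7861/833) = (364/833)
factor out 2^2: 364 = 2^2·91; with 833 mod 8 = 1, (2/833) = +1; sign now -1; continue with (91/833)
flip (91/833) -> (833/91): both odd, 91 mod 4 = 3, 833 mod 4 = 1, so the flip contributes +1; sign now -1
(833/91): 833 mod 91 = 14, so (833/91) = (14/91)
factor out 2^1: 14 = 2^1·7; with 91 mod 8 = 3, (2/91) = -1; sign now +1; continue with (7/91)
flip (7/91) -> (91/7): both odd, 7 mod 4 = 3, 91 mod 4 = 3, so the flip contributes -1; sign now -1
(91/7): 91 mod 7 = 0, so (91/7) = (0/7)
reached (0/7); gcd(a, n) > 1, so (0/7) = 0 and the symbol is 0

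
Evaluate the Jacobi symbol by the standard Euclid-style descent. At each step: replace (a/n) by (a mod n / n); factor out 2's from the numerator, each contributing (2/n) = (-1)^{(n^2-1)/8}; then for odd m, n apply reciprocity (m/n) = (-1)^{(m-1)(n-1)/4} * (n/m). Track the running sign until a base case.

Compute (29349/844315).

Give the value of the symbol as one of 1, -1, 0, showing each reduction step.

flip (29349/844315) -> (844315/29349): both odd, 29349 mod 4 = 1, 844315 mod 4 = 3, so the flip contributes +1; sign now +1
(844315/29349): 844315 mod 29349 = 22543, so (844315/29349) = (22543/29349)
flip (22543/29349) -> (29349/22543): both odd, 22543 mod 4 = 3, 29349 mod 4 = 1, so the flip contributes +1; sign now +1
(29349/22543): 29349 mod 22543 = 6806, so (29349/22543) = (6806/22543)
factor out 2^1: 6806 = 2^1·3403; with 22543 mod 8 = 7, (2/22543) = +1; sign now +1; continue with (3403/22543)
flip (3403/22543) -> (22543/3403): both odd, 3403 mod 4 = 3, 22543 mod 4 = 3, so the flip contributes -1; sign now -1
(22543/3403): 22543 mod 3403 = 2125, so (22543/3403) = (2125/3403)
flip (2125/3403) -> (3403/2125): both odd, 2125 mod 4 = 1, 3403 mod 4 = 3, so the flip contributes +1; sign now -1
(3403/2125): 3403 mod 2125 = 1278, so (3403/2125) = (1278/2125)
factor out 2^1: 1278 = 2^1·639; with 2125 mod 8 = 5, (2/2125) = -1; sign now +1; continue with (639/2125)
flip (639/2125) -> (2125/639): both odd, 639 mod 4 = 3, 2125 mod 4 = 1, so the flip contributes +1; sign now +1
(2125/639): 2125 mod 639 = 208, so (2125/639) = (208/639)
factor out 2^4: 208 = 2^4·13; with 639 mod 8 = 7, (2/639) = +1; sign now +1; continue with (13/639)
flip (13/639) -> (639/13): both odd, 13 mod 4 = 1, 639 mod 4 = 3, so the flip contributes +1; sign now +1
(639/13): 639 mod 13 = 2, so (639/13) = (2/13)
factor out 2^1: 2 = 2^1·1; with 13 mod 8 = 5, (2/13) = -1; sign now -1; continue with (1/13)
reached (1/13) = 1, so the symbol is -1

-1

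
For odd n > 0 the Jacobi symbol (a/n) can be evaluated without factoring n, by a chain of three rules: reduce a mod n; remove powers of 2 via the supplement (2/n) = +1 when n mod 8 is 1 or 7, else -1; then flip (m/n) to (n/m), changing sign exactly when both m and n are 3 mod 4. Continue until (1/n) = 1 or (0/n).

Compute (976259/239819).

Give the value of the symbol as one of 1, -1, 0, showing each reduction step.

0

(976259/239819): 976259 mod 239819 = 16983, so (976259/239819) = (16983/239819)
flip (16983/239819) -> (239819/16983): both odd, 16983 mod 4 = 3, 239819 mod 4 = 3, so the flip contributes -1; sign now -1
(239819/16983): 239819 mod 16983 = 2057, so (239819/16983) = (2057/16983)
flip (2057/16983) -> (16983/2057): both odd, 2057 mod 4 = 1, 16983 mod 4 = 3, so the flip contributes +1; sign now -1
(16983/2057): 16983 mod 2057 = 527, so (16983/2057) = (527/2057)
flip (527/2057) -> (2057/527): both odd, 527 mod 4 = 3, 2057 mod 4 = 1, so the flip contributes +1; sign now -1
(2057/527): 2057 mod 527 = 476, so (2057/527) = (476/527)
factor out 2^2: 476 = 2^2·119; with 527 mod 8 = 7, (2/527) = +1; sign now -1; continue with (119/527)
flip (119/527) -> (527/119): both odd, 119 mod 4 = 3, 527 mod 4 = 3, so the flip contributes -1; sign now +1
(527/119): 527 mod 119 = 51, so (527/119) = (51/119)
flip (51/119) -> (119/51): both odd, 51 mod 4 = 3, 119 mod 4 = 3, so the flip contributes -1; sign now -1
(119/51): 119 mod 51 = 17, so (119/51) = (17/51)
flip (17/51) -> (51/17): both odd, 17 mod 4 = 1, 51 mod 4 = 3, so the flip contributes +1; sign now -1
(51/17): 51 mod 17 = 0, so (51/17) = (0/17)
reached (0/17); gcd(a, n) > 1, so (0/17) = 0 and the symbol is 0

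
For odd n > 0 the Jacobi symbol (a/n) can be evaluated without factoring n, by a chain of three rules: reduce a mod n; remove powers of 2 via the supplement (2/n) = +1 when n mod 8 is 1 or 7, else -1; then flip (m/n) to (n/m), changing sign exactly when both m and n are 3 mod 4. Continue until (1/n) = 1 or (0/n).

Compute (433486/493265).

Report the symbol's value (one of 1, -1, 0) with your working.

1

433486 = 2^1·216743; (2/493265) = +1 since 493265 mod 8 = 1, so (433486/493265) = (+1)^1·(216743/493265); sign now +1
reciprocity: (216743/493265) = +1·(493265/216743) since 216743 mod 4 = 3, 493265 mod 4 = 1; sign now +1
(493265/216743) = (59779/216743)   [reduce mod 216743]
reciprocity: (59779/216743) = -1·(216743/59779) since 59779 mod 4 = 3, 216743 mod 4 = 3; sign now -1
(216743/59779) = (37406/59779)   [reduce mod 59779]
37406 = 2^1·18703; (2/59779) = -1 since 59779 mod 8 = 3, so (37406/59779) = (-1)^1·(18703/59779); sign now +1
reciprocity: (18703/59779) = -1·(59779/18703) since 18703 mod 4 = 3, 59779 mod 4 = 3; sign now -1
(59779/18703) = (3670/18703)   [reduce mod 18703]
3670 = 2^1·1835; (2/18703) = +1 since 18703 mod 8 = 7, so (3670/18703) = (+1)^1·(1835/18703); sign now -1
reciprocity: (1835/18703) = -1·(18703/1835) since 1835 mod 4 = 3, 18703 mod 4 = 3; sign now +1
(18703/1835) = (353/1835)   [reduce mod 1835]
reciprocity: (353/1835) = +1·(1835/353) since 353 mod 4 = 1, 1835 mod 4 = 3; sign now +1
(1835/353) = (70/353)   [reduce mod 353]
70 = 2^1·35; (2/353) = +1 since 353 mod 8 = 1, so (70/353) = (+1)^1·(35/353); sign now +1
reciprocity: (35/353) = +1·(353/35) since 35 mod 4 = 3, 353 mod 4 = 1; sign now +1
(353/35) = (3/35)   [reduce mod 35]
reciprocity: (3/35) = -1·(35/3) since 3 mod 4 = 3, 35 mod 4 = 3; sign now -1
(35/3) = (2/3)   [reduce mod 3]
2 = 2^1·1; (2/3) = -1 since 3 mod 8 = 3, so (2/3) = (-1)^1·(1/3); sign now +1
(1/3) = 1; final value = sign = +1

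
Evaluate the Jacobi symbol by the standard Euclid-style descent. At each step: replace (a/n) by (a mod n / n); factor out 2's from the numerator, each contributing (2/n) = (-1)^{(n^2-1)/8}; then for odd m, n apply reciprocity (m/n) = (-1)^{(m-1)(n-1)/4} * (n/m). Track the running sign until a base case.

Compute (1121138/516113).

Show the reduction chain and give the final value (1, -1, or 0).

1

(1121138/516113) = (88912/516113)   [reduce mod 516113]
88912 = 2^4·5557; (2/516113) = +1 since 516113 mod 8 = 1, so (88912/516113) = (+1)^4·(5557/516113); sign now +1
reciprocity: (5557/516113) = +1·(516113/5557) since 5557 mod 4 = 1, 516113 mod 4 = 1; sign now +1
(516113/5557) = (4869/5557)   [reduce mod 5557]
reciprocity: (4869/5557) = +1·(5557/4869) since 4869 mod 4 = 1, 5557 mod 4 = 1; sign now +1
(5557/4869) = (688/4869)   [reduce mod 4869]
688 = 2^4·43; (2/4869) = -1 since 4869 mod 8 = 5, so (688/4869) = (-1)^4·(43/4869); sign now +1
reciprocity: (43/4869) = +1·(4869/43) since 43 mod 4 = 3, 4869 mod 4 = 1; sign now +1
(4869/43) = (10/43)   [reduce mod 43]
10 = 2^1·5; (2/43) = -1 since 43 mod 8 = 3, so (10/43) = (-1)^1·(5/43); sign now -1
reciprocity: (5/43) = +1·(43/5) since 5 mod 4 = 1, 43 mod 4 = 3; sign now -1
(43/5) = (3/5)   [reduce mod 5]
reciprocity: (3/5) = +1·(5/3) since 3 mod 4 = 3, 5 mod 4 = 1; sign now -1
(5/3) = (2/3)   [reduce mod 3]
2 = 2^1·1; (2/3) = -1 since 3 mod 8 = 3, so (2/3) = (-1)^1·(1/3); sign now +1
(1/3) = 1; final value = sign = +1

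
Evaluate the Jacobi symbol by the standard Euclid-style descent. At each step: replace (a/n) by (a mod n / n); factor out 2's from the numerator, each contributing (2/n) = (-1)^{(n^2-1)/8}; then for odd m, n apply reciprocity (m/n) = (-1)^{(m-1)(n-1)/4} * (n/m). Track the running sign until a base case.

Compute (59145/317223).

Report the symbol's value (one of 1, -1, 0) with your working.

0

flip (59145/317223) -> (317223/59145): both odd, 59145 mod 4 = 1, 317223 mod 4 = 3, so the flip contributes +1; sign now +1
(317223/59145): 317223 mod 59145 = 21498, so (317223/59145) = (21498/59145)
factor out 2^1: 21498 = 2^1·10749; with 59145 mod 8 = 1, (2/59145) = +1; sign now +1; continue with (10749/59145)
flip (10749/59145) -> (59145/10749): both odd, 10749 mod 4 = 1, 59145 mod 4 = 1, so the flip contributes +1; sign now +1
(59145/10749): 59145 mod 10749 = 5400, so (59145/10749) = (5400/10749)
factor out 2^3: 5400 = 2^3·675; with 10749 mod 8 = 5, (2/10749) = -1; sign now -1; continue with (675/10749)
flip (675/10749) -> (10749/675): both odd, 675 mod 4 = 3, 10749 mod 4 = 1, so the flip contributes +1; sign now -1
(10749/675): 10749 mod 675 = 624, so (10749/675) = (624/675)
factor out 2^4: 624 = 2^4·39; with 675 mod 8 = 3, (2/675) = -1; sign now -1; continue with (39/675)
flip (39/675) -> (675/39): both odd, 39 mod 4 = 3, 675 mod 4 = 3, so the flip contributes -1; sign now +1
(675/39): 675 mod 39 = 12, so (675/39) = (12/39)
factor out 2^2: 12 = 2^2·3; with 39 mod 8 = 7, (2/39) = +1; sign now +1; continue with (3/39)
flip (3/39) -> (39/3): both odd, 3 mod 4 = 3, 39 mod 4 = 3, so the flip contributes -1; sign now -1
(39/3): 39 mod 3 = 0, so (39/3) = (0/3)
reached (0/3); gcd(a, n) > 1, so (0/3) = 0 and the symbol is 0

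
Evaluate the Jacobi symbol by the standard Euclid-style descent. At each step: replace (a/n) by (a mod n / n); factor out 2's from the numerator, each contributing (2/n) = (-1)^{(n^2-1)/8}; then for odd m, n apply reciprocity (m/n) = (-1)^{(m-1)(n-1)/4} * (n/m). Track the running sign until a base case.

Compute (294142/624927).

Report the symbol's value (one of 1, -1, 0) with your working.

-1

294142 = 2^1·147071; (2/624927) = +1 since 624927 mod 8 = 7, so (294142/624927) = (+1)^1·(147071/624927); sign now +1
reciprocity: (147071/624927) = -1·(624927/147071) since 147071 mod 4 = 3, 624927 mod 4 = 3; sign now -1
(624927/147071) = (36643/147071)   [reduce mod 147071]
reciprocity: (36643/147071) = -1·(147071/36643) since 36643 mod 4 = 3, 147071 mod 4 = 3; sign now +1
(147071/36643) = (499/36643)   [reduce mod 36643]
reciprocity: (499/36643) = -1·(36643/499) since 499 mod 4 = 3, 36643 mod 4 = 3; sign now -1
(36643/499) = (216/499)   [reduce mod 499]
216 = 2^3·27; (2/499) = -1 since 499 mod 8 = 3, so (216/499) = (-1)^3·(27/499); sign now +1
reciprocity: (27/499) = -1·(499/27) since 27 mod 4 = 3, 499 mod 4 = 3; sign now -1
(499/27) = (13/27)   [reduce mod 27]
reciprocity: (13/27) = +1·(27/13) since 13 mod 4 = 1, 27 mod 4 = 3; sign now -1
(27/13) = (1/13)   [reduce mod 13]
(1/13) = 1; final value = sign = -1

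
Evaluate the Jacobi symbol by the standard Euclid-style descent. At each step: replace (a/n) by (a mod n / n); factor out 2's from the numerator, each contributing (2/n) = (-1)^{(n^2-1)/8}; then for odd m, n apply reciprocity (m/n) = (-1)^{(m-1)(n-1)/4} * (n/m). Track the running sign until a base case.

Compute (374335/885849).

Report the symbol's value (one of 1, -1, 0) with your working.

-1

flip (374335/885849) -> (885849/374335): both odd, 374335 mod 4 = 3, 885849 mod 4 = 1, so the flip contributes +1; sign now +1
(885849/374335): 885849 mod 374335 = 137179, so (885849/374335) = (137179/374335)
flip (137179/374335) -> (374335/137179): both odd, 137179 mod 4 = 3, 374335 mod 4 = 3, so the flip contributes -1; sign now -1
(374335/137179): 374335 mod 137179 = 99977, so (374335/137179) = (99977/137179)
flip (99977/137179) -> (137179/99977): both odd, 99977 mod 4 = 1, 137179 mod 4 = 3, so the flip contributes +1; sign now -1
(137179/99977): 137179 mod 99977 = 37202, so (137179/99977) = (37202/99977)
factor out 2^1: 37202 = 2^1·18601; with 99977 mod 8 = 1, (2/99977) = +1; sign now -1; continue with (18601/99977)
flip (18601/99977) -> (99977/18601): both odd, 18601 mod 4 = 1, 99977 mod 4 = 1, so the flip contributes +1; sign now -1
(99977/18601): 99977 mod 18601 = 6972, so (99977/18601) = (6972/18601)
factor out 2^2: 6972 = 2^2·1743; with 18601 mod 8 = 1, (2/18601) = +1; sign now -1; continue with (1743/18601)
flip (1743/18601) -> (18601/1743): both odd, 1743 mod 4 = 3, 18601 mod 4 = 1, so the flip contributes +1; sign now -1
(18601/1743): 18601 mod 1743 = 1171, so (18601/1743) = (1171/1743)
flip (1171/1743) -> (1743/1171): both odd, 1171 mod 4 = 3, 1743 mod 4 = 3, so the flip contributes -1; sign now +1
(1743/1171): 1743 mod 1171 = 572, so (1743/1171) = (572/1171)
factor out 2^2: 572 = 2^2·143; with 1171 mod 8 = 3, (2/1171) = -1; sign now +1; continue with (143/1171)
flip (143/1171) -> (1171/143): both odd, 143 mod 4 = 3, 1171 mod 4 = 3, so the flip contributes -1; sign now -1
(1171/143): 1171 mod 143 = 27, so (1171/143) = (27/143)
flip (27/143) -> (143/27): both odd, 27 mod 4 = 3, 143 mod 4 = 3, so the flip contributes -1; sign now +1
(143/27): 143 mod 27 = 8, so (143/27) = (8/27)
factor out 2^3: 8 = 2^3·1; with 27 mod 8 = 3, (2/27) = -1; sign now -1; continue with (1/27)
reached (1/27) = 1, so the symbol is -1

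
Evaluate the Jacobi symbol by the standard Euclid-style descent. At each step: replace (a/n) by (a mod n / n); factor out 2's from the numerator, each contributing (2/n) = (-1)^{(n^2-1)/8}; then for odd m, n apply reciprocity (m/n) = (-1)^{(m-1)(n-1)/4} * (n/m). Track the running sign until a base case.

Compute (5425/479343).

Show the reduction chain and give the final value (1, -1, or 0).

-1

reciprocity: (5425/479343) = +1·(479343/5425) since 5425 mod 4 = 1, 479343 mod 4 = 3; sign now +1
(479343/5425) = (1943/5425)   [reduce mod 5425]
reciprocity: (1943/5425) = +1·(5425/1943) since 1943 mod 4 = 3, 5425 mod 4 = 1; sign now +1
(5425/1943) = (1539/1943)   [reduce mod 1943]
reciprocity: (1539/1943) = -1·(1943/1539) since 1539 mod 4 = 3, 1943 mod 4 = 3; sign now -1
(1943/1539) = (404/1539)   [reduce mod 1539]
404 = 2^2·101; (2/1539) = -1 since 1539 mod 8 = 3, so (404/1539) = (-1)^2·(101/1539); sign now -1
reciprocity: (101/1539) = +1·(1539/101) since 101 mod 4 = 1, 1539 mod 4 = 3; sign now -1
(1539/101) = (24/101)   [reduce mod 101]
24 = 2^3·3; (2/101) = -1 since 101 mod 8 = 5, so (24/101) = (-1)^3·(3/101); sign now +1
reciprocity: (3/101) = +1·(101/3) since 3 mod 4 = 3, 101 mod 4 = 1; sign now +1
(101/3) = (2/3)   [reduce mod 3]
2 = 2^1·1; (2/3) = -1 since 3 mod 8 = 3, so (2/3) = (-1)^1·(1/3); sign now -1
(1/3) = 1; final value = sign = -1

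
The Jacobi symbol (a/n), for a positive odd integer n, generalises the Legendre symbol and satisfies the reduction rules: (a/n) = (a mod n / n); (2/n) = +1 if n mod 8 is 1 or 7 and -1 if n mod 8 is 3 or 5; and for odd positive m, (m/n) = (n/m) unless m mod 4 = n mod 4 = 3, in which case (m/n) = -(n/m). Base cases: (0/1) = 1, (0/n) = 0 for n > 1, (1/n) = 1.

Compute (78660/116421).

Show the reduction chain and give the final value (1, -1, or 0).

factor out 2^2: 78660 = 2^2·19665; with 116421 mod 8 = 5, (2/116421) = -1; sign now +1; continue with (19665/116421)
flip (19665/116421) -> (116421/19665): both odd, 19665 mod 4 = 1, 116421 mod 4 = 1, so the flip contributes +1; sign now +1
(116421/19665): 116421 mod 19665 = 18096, so (116421/19665) = (18096/19665)
factor out 2^4: 18096 = 2^4·1131; with 19665 mod 8 = 1, (2/19665) = +1; sign now +1; continue with (1131/19665)
flip (1131/19665) -> (19665/1131): both odd, 1131 mod 4 = 3, 19665 mod 4 = 1, so the flip contributes +1; sign now +1
(19665/1131): 19665 mod 1131 = 438, so (19665/1131) = (438/1131)
factor out 2^1: 438 = 2^1·219; with 1131 mod 8 = 3, (2/1131) = -1; sign now -1; continue with (219/1131)
flip (219/1131) -> (1131/219): both odd, 219 mod 4 = 3, 1131 mod 4 = 3, so the flip contributes -1; sign now +1
(1131/219): 1131 mod 219 = 36, so (1131/219) = (36/219)
factor out 2^2: 36 = 2^2·9; with 219 mod 8 = 3, (2/219) = -1; sign now +1; continue with (9/219)
flip (9/219) -> (219/9): both odd, 9 mod 4 = 1, 219 mod 4 = 3, so the flip contributes +1; sign now +1
(219/9): 219 mod 9 = 3, so (219/9) = (3/9)
flip (3/9) -> (9/3): both odd, 3 mod 4 = 3, 9 mod 4 = 1, so the flip contributes +1; sign now +1
(9/3): 9 mod 3 = 0, so (9/3) = (0/3)
reached (0/3); gcd(a, n) > 1, so (0/3) = 0 and the symbol is 0

0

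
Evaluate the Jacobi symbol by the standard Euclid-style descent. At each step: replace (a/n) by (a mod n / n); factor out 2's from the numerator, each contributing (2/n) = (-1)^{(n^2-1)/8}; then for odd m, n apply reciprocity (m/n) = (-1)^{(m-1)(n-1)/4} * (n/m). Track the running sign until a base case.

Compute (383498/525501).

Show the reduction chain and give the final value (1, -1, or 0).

-1

383498 = 2^1·191749; (2/525501) = -1 since 525501 mod 8 = 5, so (383498/525501) = (-1)^1·(191749/525501); sign now -1
reciprocity: (191749/525501) = +1·(525501/191749) since 191749 mod 4 = 1, 525501 mod 4 = 1; sign now -1
(525501/191749) = (142003/191749)   [reduce mod 191749]
reciprocity: (142003/191749) = +1·(191749/142003) since 142003 mod 4 = 3, 191749 mod 4 = 1; sign now -1
(191749/142003) = (49746/142003)   [reduce mod 142003]
49746 = 2^1·24873; (2/142003) = -1 since 142003 mod 8 = 3, so (49746/142003) = (-1)^1·(24873/142003); sign now +1
reciprocity: (24873/142003) = +1·(142003/24873) since 24873 mod 4 = 1, 142003 mod 4 = 3; sign now +1
(142003/24873) = (17638/24873)   [reduce mod 24873]
17638 = 2^1·8819; (2/24873) = +1 since 24873 mod 8 = 1, so (17638/24873) = (+1)^1·(8819/24873); sign now +1
reciprocity: (8819/24873) = +1·(24873/8819) since 8819 mod 4 = 3, 24873 mod 4 = 1; sign now +1
(24873/8819) = (7235/8819)   [reduce mod 8819]
reciprocity: (7235/8819) = -1·(8819/7235) since 7235 mod 4 = 3, 8819 mod 4 = 3; sign now -1
(8819/7235) = (1584/7235)   [reduce mod 7235]
1584 = 2^4·99; (2/7235) = -1 since 7235 mod 8 = 3, so (1584/7235) = (-1)^4·(99/7235); sign now -1
reciprocity: (99/7235) = -1·(7235/99) since 99 mod 4 = 3, 7235 mod 4 = 3; sign now +1
(7235/99) = (8/99)   [reduce mod 99]
8 = 2^3·1; (2/99) = -1 since 99 mod 8 = 3, so (8/99) = (-1)^3·(1/99); sign now -1
(1/99) = 1; final value = sign = -1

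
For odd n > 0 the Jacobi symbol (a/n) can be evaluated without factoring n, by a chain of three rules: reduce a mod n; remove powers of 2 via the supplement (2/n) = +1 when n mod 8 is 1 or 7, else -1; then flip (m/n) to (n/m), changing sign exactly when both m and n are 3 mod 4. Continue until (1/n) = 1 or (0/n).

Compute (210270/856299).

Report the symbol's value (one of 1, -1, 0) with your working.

210270 = 2^1·105135; (2/856299) = -1 since 856299 mod 8 = 3, so (210270/856299) = (-1)^1·(105135/856299); sign now -1
reciprocity: (105135/856299) = -1·(856299/105135) since 105135 mod 4 = 3, 856299 mod 4 = 3; sign now +1
(856299/105135) = (15219/105135)   [reduce mod 105135]
reciprocity: (15219/105135) = -1·(105135/15219) since 15219 mod 4 = 3, 105135 mod 4 = 3; sign now -1
(105135/15219) = (13821/15219)   [reduce mod 15219]
reciprocity: (13821/15219) = +1·(15219/13821) since 13821 mod 4 = 1, 15219 mod 4 = 3; sign now -1
(15219/13821) = (1398/13821)   [reduce mod 13821]
1398 = 2^1·699; (2/13821) = -1 since 13821 mod 8 = 5, so (1398/13821) = (-1)^1·(699/13821); sign now +1
reciprocity: (699/13821) = +1·(13821/699) since 699 mod 4 = 3, 13821 mod 4 = 1; sign now +1
(13821/699) = (540/699)   [reduce mod 699]
540 = 2^2·135; (2/699) = -1 since 699 mod 8 = 3, so (540/699) = (-1)^2·(135/699); sign now +1
reciprocity: (135/699) = -1·(699/135) since 135 mod 4 = 3, 699 mod 4 = 3; sign now -1
(699/135) = (24/135)   [reduce mod 135]
24 = 2^3·3; (2/135) = +1 since 135 mod 8 = 7, so (24/135) = (+1)^3·(3/135); sign now -1
reciprocity: (3/135) = -1·(135/3) since 3 mod 4 = 3, 135 mod 4 = 3; sign now +1
(135/3) = (0/3)   [reduce mod 3]
(0/3) = 0   [gcd(a, n) > 1]; final value = 0

0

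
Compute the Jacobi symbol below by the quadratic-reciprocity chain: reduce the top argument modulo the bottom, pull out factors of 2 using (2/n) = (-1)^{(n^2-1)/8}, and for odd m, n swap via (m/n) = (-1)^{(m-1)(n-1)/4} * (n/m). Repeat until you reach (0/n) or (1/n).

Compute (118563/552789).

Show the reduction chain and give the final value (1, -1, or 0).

0

flip (118563/552789) -> (552789/118563): both odd, 118563 mod 4 = 3, 552789 mod 4 = 1, so the flip contributes +1; sign now +1
(552789/118563): 552789 mod 118563 = 78537, so (552789/118563) = (78537/118563)
flip (78537/118563) -> (118563/78537): both odd, 78537 mod 4 = 1, 118563 mod 4 = 3, so the flip contributes +1; sign now +1
(118563/78537): 118563 mod 78537 = 40026, so (118563/78537) = (40026/78537)
factor out 2^1: 40026 = 2^1·20013; with 78537 mod 8 = 1, (2/78537) = +1; sign now +1; continue with (20013/78537)
flip (20013/78537) -> (78537/20013): both odd, 20013 mod 4 = 1, 78537 mod 4 = 1, so the flip contributes +1; sign now +1
(78537/20013): 78537 mod 20013 = 18498, so (78537/20013) = (18498/20013)
factor out 2^1: 18498 = 2^1·9249; with 20013 mod 8 = 5, (2/20013) = -1; sign now -1; continue with (9249/20013)
flip (9249/20013) -> (20013/9249): both odd, 9249 mod 4 = 1, 20013 mod 4 = 1, so the flip contributes +1; sign now -1
(20013/9249): 20013 mod 9249 = 1515, so (20013/9249) = (1515/9249)
flip (1515/9249) -> (9249/1515): both odd, 1515 mod 4 = 3, 9249 mod 4 = 1, so the flip contributes +1; sign now -1
(9249/1515): 9249 mod 1515 = 159, so (9249/1515) = (159/1515)
flip (159/1515) -> (1515/159): both odd, 159 mod 4 = 3, 1515 mod 4 = 3, so the flip contributes -1; sign now +1
(1515/159): 1515 mod 159 = 84, so (1515/159) = (84/159)
factor out 2^2: 84 = 2^2·21; with 159 mod 8 = 7, (2/159) = +1; sign now +1; continue with (21/159)
flip (21/159) -> (159/21): both odd, 21 mod 4 = 1, 159 mod 4 = 3, so the flip contributes +1; sign now +1
(159/21): 159 mod 21 = 12, so (159/21) = (12/21)
factor out 2^2: 12 = 2^2·3; with 21 mod 8 = 5, (2/21) = -1; sign now +1; continue with (3/21)
flip (3/21) -> (21/3): both odd, 3 mod 4 = 3, 21 mod 4 = 1, so the flip contributes +1; sign now +1
(21/3): 21 mod 3 = 0, so (21/3) = (0/3)
reached (0/3); gcd(a, n) > 1, so (0/3) = 0 and the symbol is 0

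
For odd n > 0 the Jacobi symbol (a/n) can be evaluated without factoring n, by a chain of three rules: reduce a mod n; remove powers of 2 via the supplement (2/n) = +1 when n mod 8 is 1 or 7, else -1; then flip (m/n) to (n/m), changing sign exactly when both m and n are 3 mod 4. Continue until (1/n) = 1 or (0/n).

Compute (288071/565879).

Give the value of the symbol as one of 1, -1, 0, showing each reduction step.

reciprocity: (288071/565879) = -1·(565879/288071) since 288071 mod 4 = 3, 565879 mod 4 = 3; sign now -1
(565879/288071) = (277808/288071)   [reduce mod 288071]
277808 = 2^4·17363; (2/288071) = +1 since 288071 mod 8 = 7, so (277808/288071) = (+1)^4·(17363/288071); sign now -1
reciprocity: (17363/288071) = -1·(288071/17363) since 17363 mod 4 = 3, 288071 mod 4 = 3; sign now +1
(288071/17363) = (10263/17363)   [reduce mod 17363]
reciprocity: (10263/17363) = -1·(17363/10263) since 10263 mod 4 = 3, 17363 mod 4 = 3; sign now -1
(17363/10263) = (7100/10263)   [reduce mod 10263]
7100 = 2^2·1775; (2/10263) = +1 since 10263 mod 8 = 7, so (7100/10263) = (+1)^2·(1775/10263); sign now -1
reciprocity: (1775/10263) = -1·(10263/1775) since 1775 mod 4 = 3, 10263 mod 4 = 3; sign now +1
(10263/1775) = (1388/1775)   [reduce mod 1775]
1388 = 2^2·347; (2/1775) = +1 since 1775 mod 8 = 7, so (1388/1775) = (+1)^2·(347/1775); sign now +1
reciprocity: (347/1775) = -1·(1775/347) since 347 mod 4 = 3, 1775 mod 4 = 3; sign now -1
(1775/347) = (40/347)   [reduce mod 347]
40 = 2^3·5; (2/347) = -1 since 347 mod 8 = 3, so (40/347) = (-1)^3·(5/347); sign now +1
reciprocity: (5/347) = +1·(347/5) since 5 mod 4 = 1, 347 mod 4 = 3; sign now +1
(347/5) = (2/5)   [reduce mod 5]
2 = 2^1·1; (2/5) = -1 since 5 mod 8 = 5, so (2/5) = (-1)^1·(1/5); sign now -1
(1/5) = 1; final value = sign = -1

-1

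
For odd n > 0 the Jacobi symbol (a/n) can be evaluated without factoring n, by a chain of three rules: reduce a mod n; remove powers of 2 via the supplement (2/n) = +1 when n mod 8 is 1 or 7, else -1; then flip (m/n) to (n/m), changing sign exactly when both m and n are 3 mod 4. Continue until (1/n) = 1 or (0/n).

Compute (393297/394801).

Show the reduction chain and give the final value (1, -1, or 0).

1

flip (393297/394801) -> (394801/393297): both odd, 393297 mod 4 = 1, 394801 mod 4 = 1, so the flip contributes +1; sign now +1
(394801/393297): 394801 mod 393297 = 1504, so (394801/393297) = (1504/393297)
factor out 2^5: 1504 = 2^5·47; with 393297 mod 8 = 1, (2/393297) = +1; sign now +1; continue with (47/393297)
flip (47/393297) -> (393297/47): both odd, 47 mod 4 = 3, 393297 mod 4 = 1, so the flip contributes +1; sign now +1
(393297/47): 393297 mod 47 = 1, so (393297/47) = (1/47)
reached (1/47) = 1, so the symbol is +1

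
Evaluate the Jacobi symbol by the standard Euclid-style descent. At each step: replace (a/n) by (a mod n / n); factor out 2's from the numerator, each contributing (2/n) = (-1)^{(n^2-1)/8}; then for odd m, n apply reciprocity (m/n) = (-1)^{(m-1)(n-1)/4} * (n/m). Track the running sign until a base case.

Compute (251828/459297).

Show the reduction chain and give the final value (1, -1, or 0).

factor out 2^2: 251828 = 2^2·62957; with 459297 mod 8 = 1, (2/459297) = +1; sign now +1; continue with (62957/459297)
flip (62957/459297) -> (459297/62957): both odd, 62957 mod 4 = 1, 459297 mod 4 = 1, so the flip contributes +1; sign now +1
(459297/62957): 459297 mod 62957 = 18598, so (459297/62957) = (18598/62957)
factor out 2^1: 18598 = 2^1·9299; with 62957 mod 8 = 5, (2/62957) = -1; sign now -1; continue with (9299/62957)
flip (9299/62957) -> (62957/9299): both odd, 9299 mod 4 = 3, 62957 mod 4 = 1, so the flip contributes +1; sign now -1
(62957/9299): 62957 mod 9299 = 7163, so (62957/9299) = (7163/9299)
flip (7163/9299) -> (9299/7163): both odd, 7163 mod 4 = 3, 9299 mod 4 = 3, so the flip contributes -1; sign now +1
(9299/7163): 9299 mod 7163 = 2136, so (9299/7163) = (2136/7163)
factor out 2^3: 2136 = 2^3·267; with 7163 mod 8 = 3, (2/7163) = -1; sign now -1; continue with (267/7163)
flip (267/7163) -> (7163/267): both odd, 267 mod 4 = 3, 7163 mod 4 = 3, so the flip contributes -1; sign now +1
(7163/267): 7163 mod 267 = 221, so (7163/267) = (221/267)
flip (221/267) -> (267/221): both odd, 221 mod 4 = 1, 267 mod 4 = 3, so the flip contributes +1; sign now +1
(267/221): 267 mod 221 = 46, so (267/221) = (46/221)
factor out 2^1: 46 = 2^1·23; with 221 mod 8 = 5, (2/221) = -1; sign now -1; continue with (23/221)
flip (23/221) -> (221/23): both odd, 23 mod 4 = 3, 221 mod 4 = 1, so the flip contributes +1; sign now -1
(221/23): 221 mod 23 = 14, so (221/23) = (14/23)
factor out 2^1: 14 = 2^1·7; with 23 mod 8 = 7, (2/23) = +1; sign now -1; continue with (7/23)
flip (7/23) -> (23/7): both odd, 7 mod 4 = 3, 23 mod 4 = 3, so the flip contributes -1; sign now +1
(23/7): 23 mod 7 = 2, so (23/7) = (2/7)
factor out 2^1: 2 = 2^1·1; with 7 mod 8 = 7, (2/7) = +1; sign now +1; continue with (1/7)
reached (1/7) = 1, so the symbol is +1

1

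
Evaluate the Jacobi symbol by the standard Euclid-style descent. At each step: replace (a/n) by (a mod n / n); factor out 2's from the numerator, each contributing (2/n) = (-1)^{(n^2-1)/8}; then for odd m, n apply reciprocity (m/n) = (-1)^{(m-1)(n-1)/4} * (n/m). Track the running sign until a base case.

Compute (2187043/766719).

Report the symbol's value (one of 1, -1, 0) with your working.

1

(2187043/766719): 2187043 mod 766719 = 653605, so (2187043/766719) = (653605/766719)
flip (653605/766719) -> (766719/653605): both odd, 653605 mod 4 = 1, 766719 mod 4 = 3, so the flip contributes +1; sign now +1
(766719/653605): 766719 mod 653605 = 113114, so (766719/653605) = (113114/653605)
factor out 2^1: 113114 = 2^1·56557; with 653605 mod 8 = 5, (2/653605) = -1; sign now -1; continue with (56557/653605)
flip (56557/653605) -> (653605/56557): both odd, 56557 mod 4 = 1, 653605 mod 4 = 1, so the flip contributes +1; sign now -1
(653605/56557): 653605 mod 56557 = 31478, so (653605/56557) = (31478/56557)
factor out 2^1: 31478 = 2^1·15739; with 56557 mod 8 = 5, (2/56557) = -1; sign now +1; continue with (15739/56557)
flip (15739/56557) -> (56557/15739): both odd, 15739 mod 4 = 3, 56557 mod 4 = 1, so the flip contributes +1; sign now +1
(56557/15739): 56557 mod 15739 = 9340, so (56557/15739) = (9340/15739)
factor out 2^2: 9340 = 2^2·2335; with 15739 mod 8 = 3, (2/15739) = -1; sign now +1; continue with (2335/15739)
flip (2335/15739) -> (15739/2335): both odd, 2335 mod 4 = 3, 15739 mod 4 = 3, so the flip contributes -1; sign now -1
(15739/2335): 15739 mod 2335 = 1729, so (15739/2335) = (1729/2335)
flip (1729/2335) -> (2335/1729): both odd, 1729 mod 4 = 1, 2335 mod 4 = 3, so the flip contributes +1; sign now -1
(2335/1729): 2335 mod 1729 = 606, so (2335/1729) = (606/1729)
factor out 2^1: 606 = 2^1·303; with 1729 mod 8 = 1, (2/1729) = +1; sign now -1; continue with (303/1729)
flip (303/1729) -> (1729/303): both odd, 303 mod 4 = 3, 1729 mod 4 = 1, so the flip contributes +1; sign now -1
(1729/303): 1729 mod 303 = 214, so (1729/303) = (214/303)
factor out 2^1: 214 = 2^1·107; with 303 mod 8 = 7, (2/303) = +1; sign now -1; continue with (107/303)
flip (107/303) -> (303/107): both odd, 107 mod 4 = 3, 303 mod 4 = 3, so the flip contributes -1; sign now +1
(303/107): 303 mod 107 = 89, so (303/107) = (89/107)
flip (89/107) -> (107/89): both odd, 89 mod 4 = 1, 107 mod 4 = 3, so the flip contributes +1; sign now +1
(107/89): 107 mod 89 = 18, so (107/89) = (18/89)
factor out 2^1: 18 = 2^1·9; with 89 mod 8 = 1, (2/89) = +1; sign now +1; continue with (9/89)
flip (9/89) -> (89/9): both odd, 9 mod 4 = 1, 89 mod 4 = 1, so the flip contributes +1; sign now +1
(89/9): 89 mod 9 = 8, so (89/9) = (8/9)
factor out 2^3: 8 = 2^3·1; with 9 mod 8 = 1, (2/9) = +1; sign now +1; continue with (1/9)
reached (1/9) = 1, so the symbol is +1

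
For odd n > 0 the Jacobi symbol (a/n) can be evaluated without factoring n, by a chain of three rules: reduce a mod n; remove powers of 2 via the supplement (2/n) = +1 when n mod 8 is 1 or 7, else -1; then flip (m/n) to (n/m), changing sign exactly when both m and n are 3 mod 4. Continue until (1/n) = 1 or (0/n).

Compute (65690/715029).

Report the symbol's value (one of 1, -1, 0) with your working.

65690 = 2^1·32845; (2/715029) = -1 since 715029 mod 8 = 5, so (65690/715029) = (-1)^1·(32845/715029); sign now -1
reciprocity: (32845/715029) = +1·(715029/32845) since 32845 mod 4 = 1, 715029 mod 4 = 1; sign now -1
(715029/32845) = (25284/32845)   [reduce mod 32845]
25284 = 2^2·6321; (2/32845) = -1 since 32845 mod 8 = 5, so (25284/32845) = (-1)^2·(6321/32845); sign now -1
reciprocity: (6321/32845) = +1·(32845/6321) since 6321 mod 4 = 1, 32845 mod 4 = 1; sign now -1
(32845/6321) = (1240/6321)   [reduce mod 6321]
1240 = 2^3·155; (2/6321) = +1 since 6321 mod 8 = 1, so (1240/6321) = (+1)^3·(155/6321); sign now -1
reciprocity: (155/6321) = +1·(6321/155) since 155 mod 4 = 3, 6321 mod 4 = 1; sign now -1
(6321/155) = (121/155)   [reduce mod 155]
reciprocity: (121/155) = +1·(155/121) since 121 mod 4 = 1, 155 mod 4 = 3; sign now -1
(155/121) = (34/121)   [reduce mod 121]
34 = 2^1·17; (2/121) = +1 since 121 mod 8 = 1, so (34/121) = (+1)^1·(17/121); sign now -1
reciprocity: (17/121) = +1·(121/17) since 17 mod 4 = 1, 121 mod 4 = 1; sign now -1
(121/17) = (2/17)   [reduce mod 17]
2 = 2^1·1; (2/17) = +1 since 17 mod 8 = 1, so (2/17) = (+1)^1·(1/17); sign now -1
(1/17) = 1; final value = sign = -1

-1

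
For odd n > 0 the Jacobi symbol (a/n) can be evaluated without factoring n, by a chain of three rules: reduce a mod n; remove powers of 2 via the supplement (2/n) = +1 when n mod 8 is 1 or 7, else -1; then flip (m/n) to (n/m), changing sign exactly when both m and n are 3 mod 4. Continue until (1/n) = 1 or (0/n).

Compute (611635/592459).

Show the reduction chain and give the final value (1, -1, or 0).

(611635/592459): 611635 mod 592459 = 19176, so (611635/592459) = (19176/592459)
factor out 2^3: 19176 = 2^3·2397; with 592459 mod 8 = 3, (2/592459) = -1; sign now -1; continue with (2397/592459)
flip (2397/592459) -> (592459/2397): both odd, 2397 mod 4 = 1, 592459 mod 4 = 3, so the flip contributes +1; sign now -1
(592459/2397): 592459 mod 2397 = 400, so (592459/2397) = (400/2397)
factor out 2^4: 400 = 2^4·25; with 2397 mod 8 = 5, (2/2397) = -1; sign now -1; continue with (25/2397)
flip (25/2397) -> (2397/25): both odd, 25 mod 4 = 1, 2397 mod 4 = 1, so the flip contributes +1; sign now -1
(2397/25): 2397 mod 25 = 22, so (2397/25) = (22/25)
factor out 2^1: 22 = 2^1·11; with 25 mod 8 = 1, (2/25) = +1; sign now -1; continue with (11/25)
flip (11/25) -> (25/11): both odd, 11 mod 4 = 3, 25 mod 4 = 1, so the flip contributes +1; sign now -1
(25/11): 25 mod 11 = 3, so (25/11) = (3/11)
flip (3/11) -> (11/3): both odd, 3 mod 4 = 3, 11 mod 4 = 3, so the flip contributes -1; sign now +1
(11/3): 11 mod 3 = 2, so (11/3) = (2/3)
factor out 2^1: 2 = 2^1·1; with 3 mod 8 = 3, (2/3) = -1; sign now -1; continue with (1/3)
reached (1/3) = 1, so the symbol is -1

-1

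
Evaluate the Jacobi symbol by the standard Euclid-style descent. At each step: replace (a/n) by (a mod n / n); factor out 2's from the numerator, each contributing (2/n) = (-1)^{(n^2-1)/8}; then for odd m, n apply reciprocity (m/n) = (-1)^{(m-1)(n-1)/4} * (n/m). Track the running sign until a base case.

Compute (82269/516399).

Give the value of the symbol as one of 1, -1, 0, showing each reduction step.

0

flip (82269/516399) -> (516399/82269): both odd, 82269 mod 4 = 1, 516399 mod 4 = 3, so the flip contributes +1; sign now +1
(516399/82269): 516399 mod 82269 = 22785, so (516399/82269) = (22785/82269)
flip (22785/82269) -> (82269/22785): both odd, 22785 mod 4 = 1, 82269 mod 4 = 1, so the flip contributes +1; sign now +1
(82269/22785): 82269 mod 22785 = 13914, so (82269/22785) = (13914/22785)
factor out 2^1: 13914 = 2^1·6957; with 22785 mod 8 = 1, (2/22785) = +1; sign now +1; continue with (6957/22785)
flip (6957/22785) -> (22785/6957): both odd, 6957 mod 4 = 1, 22785 mod 4 = 1, so the flip contributes +1; sign now +1
(22785/6957): 22785 mod 6957 = 1914, so (22785/6957) = (1914/6957)
factor out 2^1: 1914 = 2^1·957; with 6957 mod 8 = 5, (2/6957) = -1; sign now -1; continue with (957/6957)
flip (957/6957) -> (6957/957): both odd, 957 mod 4 = 1, 6957 mod 4 = 1, so the flip contributes +1; sign now -1
(6957/957): 6957 mod 957 = 258, so (6957/957) = (258/957)
factor out 2^1: 258 = 2^1·129; with 957 mod 8 = 5, (2/957) = -1; sign now +1; continue with (129/957)
flip (129/957) -> (957/129): both odd, 129 mod 4 = 1, 957 mod 4 = 1, so the flip contributes +1; sign now +1
(957/129): 957 mod 129 = 54, so (957/129) = (54/129)
factor out 2^1: 54 = 2^1·27; with 129 mod 8 = 1, (2/129) = +1; sign now +1; continue with (27/129)
flip (27/129) -> (129/27): both odd, 27 mod 4 = 3, 129 mod 4 = 1, so the flip contributes +1; sign now +1
(129/27): 129 mod 27 = 21, so (129/27) = (21/27)
flip (21/27) -> (27/21): both odd, 21 mod 4 = 1, 27 mod 4 = 3, so the flip contributes +1; sign now +1
(27/21): 27 mod 21 = 6, so (27/21) = (6/21)
factor out 2^1: 6 = 2^1·3; with 21 mod 8 = 5, (2/21) = -1; sign now -1; continue with (3/21)
flip (3/21) -> (21/3): both odd, 3 mod 4 = 3, 21 mod 4 = 1, so the flip contributes +1; sign now -1
(21/3): 21 mod 3 = 0, so (21/3) = (0/3)
reached (0/3); gcd(a, n) > 1, so (0/3) = 0 and the symbol is 0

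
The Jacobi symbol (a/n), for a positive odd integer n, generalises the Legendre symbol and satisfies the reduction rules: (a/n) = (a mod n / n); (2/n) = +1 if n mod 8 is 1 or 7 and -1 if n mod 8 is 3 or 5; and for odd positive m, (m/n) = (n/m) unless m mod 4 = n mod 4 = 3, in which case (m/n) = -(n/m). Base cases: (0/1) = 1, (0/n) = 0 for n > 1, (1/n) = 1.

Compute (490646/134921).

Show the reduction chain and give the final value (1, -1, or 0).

(490646/134921): 490646 mod 134921 = 85883, so (490646/134921) = (85883/134921)
flip (85883/134921) -> (134921/85883): both odd, 85883 mod 4 = 3, 134921 mod 4 = 1, so the flip contributes +1; sign now +1
(134921/85883): 134921 mod 85883 = 49038, so (134921/85883) = (49038/85883)
factor out 2^1: 49038 = 2^1·24519; with 85883 mod 8 = 3, (2/85883) = -1; sign now -1; continue with (24519/85883)
flip (24519/85883) -> (85883/24519): both odd, 24519 mod 4 = 3, 85883 mod 4 = 3, so the flip contributes -1; sign now +1
(85883/24519): 85883 mod 24519 = 12326, so (85883/24519) = (12326/24519)
factor out 2^1: 12326 = 2^1·6163; with 24519 mod 8 = 7, (2/24519) = +1; sign now +1; continue with (6163/24519)
flip (6163/24519) -> (24519/6163): both odd, 6163 mod 4 = 3, 24519 mod 4 = 3, so the flip contributes -1; sign now -1
(24519/6163): 24519 mod 6163 = 6030, so (24519/6163) = (6030/6163)
factor out 2^1: 6030 = 2^1·3015; with 6163 mod 8 = 3, (2/6163) = -1; sign now +1; continue with (3015/6163)
flip (3015/6163) -> (6163/3015): both odd, 3015 mod 4 = 3, 6163 mod 4 = 3, so the flip contributes -1; sign now -1
(6163/3015): 6163 mod 3015 = 133, so (6163/3015) = (133/3015)
flip (133/3015) -> (3015/133): both odd, 133 mod 4 = 1, 3015 mod 4 = 3, so the flip contributes +1; sign now -1
(3015/133): 3015 mod 133 = 89, so (3015/133) = (89/133)
flip (89/133) -> (133/89): both odd, 89 mod 4 = 1, 133 mod 4 = 1, so the flip contributes +1; sign now -1
(133/89): 133 mod 89 = 44, so (133/89) = (44/89)
factor out 2^2: 44 = 2^2·11; with 89 mod 8 = 1, (2/89) = +1; sign now -1; continue with (11/89)
flip (11/89) -> (89/11): both odd, 11 mod 4 = 3, 89 mod 4 = 1, so the flip contributes +1; sign now -1
(89/11): 89 mod 11 = 1, so (89/11) = (1/11)
reached (1/11) = 1, so the symbol is -1

-1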